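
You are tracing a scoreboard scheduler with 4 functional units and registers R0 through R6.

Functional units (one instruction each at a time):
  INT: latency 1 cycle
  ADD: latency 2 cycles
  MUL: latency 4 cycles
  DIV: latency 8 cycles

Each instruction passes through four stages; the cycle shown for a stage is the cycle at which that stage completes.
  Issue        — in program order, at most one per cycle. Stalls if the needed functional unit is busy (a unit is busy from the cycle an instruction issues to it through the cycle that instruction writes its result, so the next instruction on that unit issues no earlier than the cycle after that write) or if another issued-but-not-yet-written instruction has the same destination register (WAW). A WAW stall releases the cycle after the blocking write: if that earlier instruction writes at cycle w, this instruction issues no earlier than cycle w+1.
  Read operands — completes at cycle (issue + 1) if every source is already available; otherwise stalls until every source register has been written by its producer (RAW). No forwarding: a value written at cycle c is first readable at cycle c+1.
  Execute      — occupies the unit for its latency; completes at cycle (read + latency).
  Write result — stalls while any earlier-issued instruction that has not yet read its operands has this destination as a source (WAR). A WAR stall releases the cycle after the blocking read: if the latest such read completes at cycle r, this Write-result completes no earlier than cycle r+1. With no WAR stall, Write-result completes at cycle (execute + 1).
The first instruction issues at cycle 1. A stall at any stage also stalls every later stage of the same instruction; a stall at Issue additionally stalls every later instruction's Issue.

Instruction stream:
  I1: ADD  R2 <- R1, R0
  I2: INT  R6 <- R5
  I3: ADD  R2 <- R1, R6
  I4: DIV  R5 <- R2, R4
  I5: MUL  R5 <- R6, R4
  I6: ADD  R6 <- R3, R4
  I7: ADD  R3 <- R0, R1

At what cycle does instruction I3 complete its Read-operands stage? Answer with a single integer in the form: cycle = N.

[1] I1 dispatched to ADD
[2] I1 operands ready · I2 dispatched to INT
[3] I2 operands ready
[4] I1 complete · I2 complete
[5] R2←I1 · R6←I2
[6] I3 dispatched to ADD
[7] I3 operands ready · I4 dispatched to DIV
[9] I3 complete
[10] R2←I3
[11] I4 operands ready
[19] I4 complete
[20] R5←I4
[21] I5 dispatched to MUL
[22] I5 operands ready · I6 dispatched to ADD
[23] I6 operands ready
[25] I6 complete
[26] I5 complete · R6←I6
[27] R5←I5 · I7 dispatched to ADD
[28] I7 operands ready
[30] I7 complete
[31] R3←I7

cycle = 7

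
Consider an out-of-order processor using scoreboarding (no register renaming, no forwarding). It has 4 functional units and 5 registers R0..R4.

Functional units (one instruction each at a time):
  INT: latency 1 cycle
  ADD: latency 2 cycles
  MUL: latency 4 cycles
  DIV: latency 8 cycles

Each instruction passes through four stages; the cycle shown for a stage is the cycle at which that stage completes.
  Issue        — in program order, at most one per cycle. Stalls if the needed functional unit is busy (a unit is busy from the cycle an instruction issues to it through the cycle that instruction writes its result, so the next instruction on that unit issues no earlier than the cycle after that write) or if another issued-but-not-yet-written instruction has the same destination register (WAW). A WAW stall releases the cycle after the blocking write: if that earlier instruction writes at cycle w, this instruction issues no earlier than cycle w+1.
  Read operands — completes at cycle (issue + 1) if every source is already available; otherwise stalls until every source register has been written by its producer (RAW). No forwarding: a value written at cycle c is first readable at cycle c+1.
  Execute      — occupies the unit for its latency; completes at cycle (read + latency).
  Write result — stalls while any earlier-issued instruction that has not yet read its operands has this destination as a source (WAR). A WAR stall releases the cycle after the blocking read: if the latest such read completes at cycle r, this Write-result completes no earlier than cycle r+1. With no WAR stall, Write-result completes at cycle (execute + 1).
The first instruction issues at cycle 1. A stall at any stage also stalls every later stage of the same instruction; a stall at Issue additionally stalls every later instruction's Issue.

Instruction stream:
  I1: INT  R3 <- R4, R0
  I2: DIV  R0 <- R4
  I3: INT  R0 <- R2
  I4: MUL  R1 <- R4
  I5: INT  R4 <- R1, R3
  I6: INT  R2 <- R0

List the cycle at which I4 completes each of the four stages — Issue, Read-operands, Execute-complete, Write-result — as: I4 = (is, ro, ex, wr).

[1] issue I1 (INT)
[2] I1 read-ops · issue I2 (DIV)
[3] I1 finished on INT · I2 read-ops
[4] I1→R3
[11] I2 finished on DIV
[12] I2→R0
[13] issue I3 (INT)
[14] I3 read-ops · issue I4 (MUL)
[15] I3 finished on INT · I4 read-ops
[16] I3→R0
[17] issue I5 (INT)
[19] I4 finished on MUL
[20] I4→R1
[21] I5 read-ops
[22] I5 finished on INT
[23] I5→R4
[24] issue I6 (INT)
[25] I6 read-ops
[26] I6 finished on INT
[27] I6→R2

I4 = (14, 15, 19, 20)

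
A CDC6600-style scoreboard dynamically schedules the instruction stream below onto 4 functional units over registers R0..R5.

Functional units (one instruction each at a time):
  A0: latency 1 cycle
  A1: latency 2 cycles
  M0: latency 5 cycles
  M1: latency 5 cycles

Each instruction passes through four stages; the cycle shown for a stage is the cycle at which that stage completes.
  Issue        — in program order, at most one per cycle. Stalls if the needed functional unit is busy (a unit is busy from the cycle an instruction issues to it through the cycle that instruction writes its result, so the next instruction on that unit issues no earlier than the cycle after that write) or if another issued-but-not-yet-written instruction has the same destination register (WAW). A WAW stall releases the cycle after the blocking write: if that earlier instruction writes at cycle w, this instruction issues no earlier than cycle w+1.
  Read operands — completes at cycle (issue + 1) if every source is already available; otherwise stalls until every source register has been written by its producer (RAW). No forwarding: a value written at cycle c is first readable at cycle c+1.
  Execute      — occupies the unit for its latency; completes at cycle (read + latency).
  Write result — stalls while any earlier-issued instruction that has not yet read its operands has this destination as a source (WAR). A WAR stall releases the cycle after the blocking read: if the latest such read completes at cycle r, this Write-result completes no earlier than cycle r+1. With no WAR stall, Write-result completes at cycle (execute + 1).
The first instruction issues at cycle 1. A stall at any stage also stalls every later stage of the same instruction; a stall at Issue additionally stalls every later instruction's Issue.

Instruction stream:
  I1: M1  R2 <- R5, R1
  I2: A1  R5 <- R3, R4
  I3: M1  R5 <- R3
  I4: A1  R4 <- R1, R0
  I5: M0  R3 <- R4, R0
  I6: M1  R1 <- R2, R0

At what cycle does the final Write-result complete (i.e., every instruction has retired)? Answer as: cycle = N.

[I1] 1/2/7/8
[I2] 2/3/5/6
[I3] 9/10/15/16  (struct: M1 busy until I1 writes@8)
[I4] 10/11/13/14
[I5] 11/15/20/21  (RAW R4: wait I4 write@14)
[I6] 17/18/23/24  (struct: M1 busy until I3 writes@16)

cycle = 24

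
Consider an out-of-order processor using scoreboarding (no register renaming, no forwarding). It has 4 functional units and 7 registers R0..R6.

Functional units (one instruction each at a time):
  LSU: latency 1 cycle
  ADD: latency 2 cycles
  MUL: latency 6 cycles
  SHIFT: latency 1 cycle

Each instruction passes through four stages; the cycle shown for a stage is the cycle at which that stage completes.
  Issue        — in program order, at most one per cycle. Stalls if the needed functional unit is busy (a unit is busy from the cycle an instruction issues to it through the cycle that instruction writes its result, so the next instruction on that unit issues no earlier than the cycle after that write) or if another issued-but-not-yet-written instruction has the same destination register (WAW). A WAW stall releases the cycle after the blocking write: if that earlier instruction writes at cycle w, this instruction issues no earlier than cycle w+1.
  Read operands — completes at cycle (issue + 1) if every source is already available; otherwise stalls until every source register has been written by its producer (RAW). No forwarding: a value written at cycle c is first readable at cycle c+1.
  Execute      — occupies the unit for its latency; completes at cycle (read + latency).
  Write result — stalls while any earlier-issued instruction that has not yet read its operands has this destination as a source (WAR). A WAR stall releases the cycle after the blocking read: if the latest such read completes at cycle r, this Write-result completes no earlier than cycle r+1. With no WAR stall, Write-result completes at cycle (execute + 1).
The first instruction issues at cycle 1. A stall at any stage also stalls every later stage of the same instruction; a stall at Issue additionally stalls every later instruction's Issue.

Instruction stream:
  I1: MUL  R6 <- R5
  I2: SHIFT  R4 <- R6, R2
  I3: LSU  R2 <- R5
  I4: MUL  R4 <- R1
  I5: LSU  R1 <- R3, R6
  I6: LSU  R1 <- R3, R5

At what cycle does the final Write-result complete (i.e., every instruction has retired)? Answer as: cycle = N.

  I1 | 1 | 2 | 8 | 9
  I2 | 2 | 10 | 11 | 12   RAW R6: wait I1 write@9
  I3 | 3 | 4 | 5 | 11   WAR R2: wait I2 read@10
  I4 | 13 | 14 | 20 | 21   WAW R4: wait I2 write@12
  I5 | 14 | 15 | 16 | 17
  I6 | 18 | 19 | 20 | 21   struct: LSU busy until I5 writes@17

cycle = 21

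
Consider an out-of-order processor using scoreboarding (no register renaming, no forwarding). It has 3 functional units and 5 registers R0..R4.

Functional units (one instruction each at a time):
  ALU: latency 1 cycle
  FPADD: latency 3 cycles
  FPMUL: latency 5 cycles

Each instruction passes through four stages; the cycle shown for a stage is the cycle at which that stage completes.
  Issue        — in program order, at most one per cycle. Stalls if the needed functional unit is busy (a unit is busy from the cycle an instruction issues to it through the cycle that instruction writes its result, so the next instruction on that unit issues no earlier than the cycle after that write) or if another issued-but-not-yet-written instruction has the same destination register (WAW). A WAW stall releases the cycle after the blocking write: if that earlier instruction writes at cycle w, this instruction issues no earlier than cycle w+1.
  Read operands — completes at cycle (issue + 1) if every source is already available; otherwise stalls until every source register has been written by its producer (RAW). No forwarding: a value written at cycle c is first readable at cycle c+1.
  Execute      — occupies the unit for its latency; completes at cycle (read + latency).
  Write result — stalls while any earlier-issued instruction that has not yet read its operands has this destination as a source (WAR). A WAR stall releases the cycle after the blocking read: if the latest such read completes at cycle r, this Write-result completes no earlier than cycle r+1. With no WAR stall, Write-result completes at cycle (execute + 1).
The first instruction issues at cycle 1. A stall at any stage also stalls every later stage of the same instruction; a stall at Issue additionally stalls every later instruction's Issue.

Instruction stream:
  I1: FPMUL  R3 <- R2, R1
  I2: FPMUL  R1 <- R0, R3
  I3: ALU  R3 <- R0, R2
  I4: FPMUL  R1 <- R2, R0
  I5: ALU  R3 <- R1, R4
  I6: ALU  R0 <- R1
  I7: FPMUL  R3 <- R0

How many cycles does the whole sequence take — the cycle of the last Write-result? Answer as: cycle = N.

c1: I1→FPMUL
c2: I1 RO
c7: I1 EX
c8: I1 WR R3
c9: I2→FPMUL
c10: I2 RO | I3→ALU
c11: I3 RO
c12: I3 EX
c13: I3 WR R3
c15: I2 EX
c16: I2 WR R1
c17: I4→FPMUL
c18: I4 RO | I5→ALU
c23: I4 EX
c24: I4 WR R1
c25: I5 RO
c26: I5 EX
c27: I5 WR R3
c28: I6→ALU
c29: I6 RO | I7→FPMUL
c30: I6 EX
c31: I6 WR R0
c32: I7 RO
c37: I7 EX
c38: I7 WR R3

cycle = 38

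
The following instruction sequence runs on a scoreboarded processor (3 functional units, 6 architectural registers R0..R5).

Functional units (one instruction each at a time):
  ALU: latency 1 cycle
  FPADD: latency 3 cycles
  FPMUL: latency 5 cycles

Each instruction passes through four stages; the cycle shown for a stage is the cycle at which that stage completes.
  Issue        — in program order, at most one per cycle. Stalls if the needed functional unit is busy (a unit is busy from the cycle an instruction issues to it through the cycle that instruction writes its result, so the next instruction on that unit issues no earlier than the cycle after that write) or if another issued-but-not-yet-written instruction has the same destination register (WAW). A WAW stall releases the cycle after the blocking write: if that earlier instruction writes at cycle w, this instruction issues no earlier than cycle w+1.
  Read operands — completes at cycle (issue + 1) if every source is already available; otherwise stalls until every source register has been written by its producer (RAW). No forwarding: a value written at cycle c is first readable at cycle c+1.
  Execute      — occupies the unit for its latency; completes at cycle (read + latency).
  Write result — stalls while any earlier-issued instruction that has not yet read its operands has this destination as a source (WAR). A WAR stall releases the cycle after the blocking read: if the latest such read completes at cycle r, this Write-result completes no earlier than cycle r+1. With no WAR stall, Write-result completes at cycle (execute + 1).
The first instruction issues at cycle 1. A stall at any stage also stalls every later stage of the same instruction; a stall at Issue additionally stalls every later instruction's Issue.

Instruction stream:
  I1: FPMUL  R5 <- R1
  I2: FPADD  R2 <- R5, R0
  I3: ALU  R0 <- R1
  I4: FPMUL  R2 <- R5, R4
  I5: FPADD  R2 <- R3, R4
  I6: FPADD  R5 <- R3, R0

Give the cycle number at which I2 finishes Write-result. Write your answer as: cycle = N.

cycle = 13

I1: IS=1 RO=2 EX=7 WR=8
I2: IS=2 RO=9 EX=12 WR=13  [RAW R5: wait I1 write@8]
I3: IS=3 RO=4 EX=5 WR=10  [WAR R0: wait I2 read@9]
I4: IS=14 RO=15 EX=20 WR=21  [WAW R2: wait I2 write@13]
I5: IS=22 RO=23 EX=26 WR=27  [WAW R2: wait I4 write@21]
I6: IS=28 RO=29 EX=32 WR=33  [struct: FPADD busy until I5 writes@27]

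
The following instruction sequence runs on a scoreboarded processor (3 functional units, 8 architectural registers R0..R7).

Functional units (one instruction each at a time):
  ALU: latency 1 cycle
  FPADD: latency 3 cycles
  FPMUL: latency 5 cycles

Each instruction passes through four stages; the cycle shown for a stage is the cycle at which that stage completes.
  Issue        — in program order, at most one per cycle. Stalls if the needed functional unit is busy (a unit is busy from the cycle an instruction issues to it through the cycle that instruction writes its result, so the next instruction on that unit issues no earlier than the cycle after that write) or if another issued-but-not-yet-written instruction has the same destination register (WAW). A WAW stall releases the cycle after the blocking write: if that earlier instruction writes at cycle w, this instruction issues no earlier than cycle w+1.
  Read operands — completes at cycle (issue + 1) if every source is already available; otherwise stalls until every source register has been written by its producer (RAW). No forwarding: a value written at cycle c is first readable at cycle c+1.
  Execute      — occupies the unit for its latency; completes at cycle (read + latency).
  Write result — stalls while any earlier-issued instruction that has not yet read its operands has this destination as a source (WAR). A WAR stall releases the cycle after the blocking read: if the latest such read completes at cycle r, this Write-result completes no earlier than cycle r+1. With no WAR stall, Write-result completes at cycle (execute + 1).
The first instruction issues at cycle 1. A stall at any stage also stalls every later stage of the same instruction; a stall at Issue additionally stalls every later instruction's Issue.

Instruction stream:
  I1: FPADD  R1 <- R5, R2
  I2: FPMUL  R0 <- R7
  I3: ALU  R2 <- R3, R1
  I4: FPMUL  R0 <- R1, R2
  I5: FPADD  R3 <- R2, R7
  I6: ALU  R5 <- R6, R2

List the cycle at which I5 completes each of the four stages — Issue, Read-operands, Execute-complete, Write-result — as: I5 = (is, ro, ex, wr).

I1: IS=1 RO=2 EX=5 WR=6
I2: IS=2 RO=3 EX=8 WR=9
I3: IS=3 RO=7 EX=8 WR=9  [RAW R1: wait I1 write@6]
I4: IS=10 RO=11 EX=16 WR=17  [struct: FPMUL busy until I2 writes@9]
I5: IS=11 RO=12 EX=15 WR=16
I6: IS=12 RO=13 EX=14 WR=15

I5 = (11, 12, 15, 16)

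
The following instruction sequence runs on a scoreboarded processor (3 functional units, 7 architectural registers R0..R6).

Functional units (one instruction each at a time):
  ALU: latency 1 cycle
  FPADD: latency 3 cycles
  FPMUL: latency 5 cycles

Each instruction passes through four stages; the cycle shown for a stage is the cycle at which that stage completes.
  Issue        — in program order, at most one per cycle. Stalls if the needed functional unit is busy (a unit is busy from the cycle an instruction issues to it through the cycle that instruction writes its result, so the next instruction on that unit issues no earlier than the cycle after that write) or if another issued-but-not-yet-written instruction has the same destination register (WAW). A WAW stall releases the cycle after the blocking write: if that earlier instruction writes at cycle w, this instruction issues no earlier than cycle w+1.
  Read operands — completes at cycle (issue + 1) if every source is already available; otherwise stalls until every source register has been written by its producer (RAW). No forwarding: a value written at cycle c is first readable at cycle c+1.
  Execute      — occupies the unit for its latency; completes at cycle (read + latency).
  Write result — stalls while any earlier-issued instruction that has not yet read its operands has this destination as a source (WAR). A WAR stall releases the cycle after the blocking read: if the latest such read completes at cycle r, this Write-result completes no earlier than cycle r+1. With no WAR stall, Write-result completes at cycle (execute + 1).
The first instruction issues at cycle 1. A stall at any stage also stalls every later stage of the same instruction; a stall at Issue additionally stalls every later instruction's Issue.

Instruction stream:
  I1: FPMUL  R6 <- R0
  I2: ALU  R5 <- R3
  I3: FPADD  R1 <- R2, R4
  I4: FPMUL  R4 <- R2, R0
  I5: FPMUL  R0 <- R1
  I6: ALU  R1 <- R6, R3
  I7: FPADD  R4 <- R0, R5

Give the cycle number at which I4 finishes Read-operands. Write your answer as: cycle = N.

cycle = 10

cycle 1: issue I1 (FPMUL)
cycle 2: I1 read-ops | issue I2 (ALU)
cycle 3: I2 read-ops | issue I3 (FPADD)
cycle 4: I2 finished on ALU | I3 read-ops
cycle 5: I2→R5
cycle 7: I1 finished on FPMUL | I3 finished on FPADD
cycle 8: I1→R6 | I3→R1
cycle 9: issue I4 (FPMUL)
cycle 10: I4 read-ops
cycle 15: I4 finished on FPMUL
cycle 16: I4→R4
cycle 17: issue I5 (FPMUL)
cycle 18: I5 read-ops | issue I6 (ALU)
cycle 19: I6 read-ops | issue I7 (FPADD)
cycle 20: I6 finished on ALU
cycle 21: I6→R1
cycle 23: I5 finished on FPMUL
cycle 24: I5→R0
cycle 25: I7 read-ops
cycle 28: I7 finished on FPADD
cycle 29: I7→R4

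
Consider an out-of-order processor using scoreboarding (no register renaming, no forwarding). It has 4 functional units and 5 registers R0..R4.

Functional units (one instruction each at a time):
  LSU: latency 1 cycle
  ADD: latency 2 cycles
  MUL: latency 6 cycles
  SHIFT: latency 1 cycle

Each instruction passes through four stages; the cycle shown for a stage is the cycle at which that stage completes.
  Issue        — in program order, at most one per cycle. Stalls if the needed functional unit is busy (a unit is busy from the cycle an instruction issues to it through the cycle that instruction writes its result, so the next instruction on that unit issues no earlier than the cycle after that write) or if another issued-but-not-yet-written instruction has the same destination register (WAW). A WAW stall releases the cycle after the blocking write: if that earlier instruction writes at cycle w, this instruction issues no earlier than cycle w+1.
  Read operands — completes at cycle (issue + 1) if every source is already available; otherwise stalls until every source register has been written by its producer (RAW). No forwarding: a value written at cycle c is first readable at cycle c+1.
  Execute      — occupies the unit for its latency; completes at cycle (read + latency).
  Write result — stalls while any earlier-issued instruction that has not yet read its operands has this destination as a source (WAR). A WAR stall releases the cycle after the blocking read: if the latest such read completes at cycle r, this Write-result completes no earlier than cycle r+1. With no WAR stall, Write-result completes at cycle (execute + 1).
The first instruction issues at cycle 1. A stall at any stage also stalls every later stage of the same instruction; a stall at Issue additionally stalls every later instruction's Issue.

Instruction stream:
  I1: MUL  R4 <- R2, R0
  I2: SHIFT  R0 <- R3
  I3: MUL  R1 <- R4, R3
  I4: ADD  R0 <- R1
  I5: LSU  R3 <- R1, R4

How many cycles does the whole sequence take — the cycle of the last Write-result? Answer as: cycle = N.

[1] I1 issues→MUL
[2] I1 reads · I2 issues→SHIFT
[3] I2 reads
[4] I2 exec-done
[5] I2 writes R0
[8] I1 exec-done
[9] I1 writes R4
[10] I3 issues→MUL
[11] I3 reads · I4 issues→ADD
[12] I5 issues→LSU
[17] I3 exec-done
[18] I3 writes R1
[19] I4 reads · I5 reads
[20] I5 exec-done
[21] I4 exec-done · I5 writes R3
[22] I4 writes R0

cycle = 22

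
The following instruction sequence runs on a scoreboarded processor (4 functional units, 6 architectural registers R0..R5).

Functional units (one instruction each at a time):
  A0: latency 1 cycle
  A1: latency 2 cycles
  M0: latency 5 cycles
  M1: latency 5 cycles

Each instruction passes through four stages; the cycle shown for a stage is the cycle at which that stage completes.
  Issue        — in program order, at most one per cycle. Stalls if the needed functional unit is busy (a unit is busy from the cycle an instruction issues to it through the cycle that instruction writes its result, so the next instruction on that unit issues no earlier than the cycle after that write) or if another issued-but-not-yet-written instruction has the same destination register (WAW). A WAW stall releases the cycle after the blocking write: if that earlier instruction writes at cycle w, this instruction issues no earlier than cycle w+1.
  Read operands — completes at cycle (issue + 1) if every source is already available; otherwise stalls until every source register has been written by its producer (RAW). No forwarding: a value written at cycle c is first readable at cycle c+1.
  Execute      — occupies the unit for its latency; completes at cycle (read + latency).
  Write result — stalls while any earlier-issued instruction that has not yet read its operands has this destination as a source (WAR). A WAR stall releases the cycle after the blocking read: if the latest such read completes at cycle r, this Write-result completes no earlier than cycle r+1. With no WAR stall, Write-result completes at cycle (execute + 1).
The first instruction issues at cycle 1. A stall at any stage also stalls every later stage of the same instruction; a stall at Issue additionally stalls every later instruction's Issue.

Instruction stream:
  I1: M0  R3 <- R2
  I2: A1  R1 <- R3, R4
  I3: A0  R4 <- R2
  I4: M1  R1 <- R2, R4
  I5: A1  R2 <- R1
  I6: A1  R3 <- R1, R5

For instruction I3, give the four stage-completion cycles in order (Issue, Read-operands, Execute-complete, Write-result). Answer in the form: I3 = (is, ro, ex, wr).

I1: IS=1 RO=2 EX=7 WR=8
I2: IS=2 RO=9 EX=11 WR=12  [RAW R3: wait I1 write@8]
I3: IS=3 RO=4 EX=5 WR=10  [WAR R4: wait I2 read@9]
I4: IS=13 RO=14 EX=19 WR=20  [WAW R1: wait I2 write@12]
I5: IS=14 RO=21 EX=23 WR=24  [RAW R1: wait I4 write@20]
I6: IS=25 RO=26 EX=28 WR=29  [struct: A1 busy until I5 writes@24]

I3 = (3, 4, 5, 10)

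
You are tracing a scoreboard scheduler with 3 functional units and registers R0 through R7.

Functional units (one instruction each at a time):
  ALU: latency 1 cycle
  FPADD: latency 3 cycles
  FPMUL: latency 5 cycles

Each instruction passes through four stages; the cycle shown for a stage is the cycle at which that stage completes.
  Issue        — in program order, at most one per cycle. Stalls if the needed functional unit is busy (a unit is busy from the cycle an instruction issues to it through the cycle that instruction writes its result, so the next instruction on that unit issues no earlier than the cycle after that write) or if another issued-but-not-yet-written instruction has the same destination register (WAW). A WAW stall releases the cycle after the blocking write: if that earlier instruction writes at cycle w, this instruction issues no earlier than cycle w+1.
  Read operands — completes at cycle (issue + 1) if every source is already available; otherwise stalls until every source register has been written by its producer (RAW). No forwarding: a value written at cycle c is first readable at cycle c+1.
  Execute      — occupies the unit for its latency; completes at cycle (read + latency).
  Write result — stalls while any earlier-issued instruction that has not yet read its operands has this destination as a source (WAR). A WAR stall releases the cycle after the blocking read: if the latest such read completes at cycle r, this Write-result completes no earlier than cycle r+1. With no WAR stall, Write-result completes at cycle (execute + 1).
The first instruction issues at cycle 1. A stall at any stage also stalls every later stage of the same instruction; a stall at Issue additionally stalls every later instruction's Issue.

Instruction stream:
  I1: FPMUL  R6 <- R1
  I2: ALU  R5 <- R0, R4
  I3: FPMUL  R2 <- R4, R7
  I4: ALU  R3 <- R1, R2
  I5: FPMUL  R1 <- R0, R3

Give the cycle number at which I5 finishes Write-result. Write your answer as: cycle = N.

c1: issue I1 (FPMUL)
c2: I1 read-ops; issue I2 (ALU)
c3: I2 read-ops
c4: I2 finished on ALU
c5: I2→R5
c7: I1 finished on FPMUL
c8: I1→R6
c9: issue I3 (FPMUL)
c10: I3 read-ops; issue I4 (ALU)
c15: I3 finished on FPMUL
c16: I3→R2
c17: I4 read-ops; issue I5 (FPMUL)
c18: I4 finished on ALU
c19: I4→R3
c20: I5 read-ops
c25: I5 finished on FPMUL
c26: I5→R1

cycle = 26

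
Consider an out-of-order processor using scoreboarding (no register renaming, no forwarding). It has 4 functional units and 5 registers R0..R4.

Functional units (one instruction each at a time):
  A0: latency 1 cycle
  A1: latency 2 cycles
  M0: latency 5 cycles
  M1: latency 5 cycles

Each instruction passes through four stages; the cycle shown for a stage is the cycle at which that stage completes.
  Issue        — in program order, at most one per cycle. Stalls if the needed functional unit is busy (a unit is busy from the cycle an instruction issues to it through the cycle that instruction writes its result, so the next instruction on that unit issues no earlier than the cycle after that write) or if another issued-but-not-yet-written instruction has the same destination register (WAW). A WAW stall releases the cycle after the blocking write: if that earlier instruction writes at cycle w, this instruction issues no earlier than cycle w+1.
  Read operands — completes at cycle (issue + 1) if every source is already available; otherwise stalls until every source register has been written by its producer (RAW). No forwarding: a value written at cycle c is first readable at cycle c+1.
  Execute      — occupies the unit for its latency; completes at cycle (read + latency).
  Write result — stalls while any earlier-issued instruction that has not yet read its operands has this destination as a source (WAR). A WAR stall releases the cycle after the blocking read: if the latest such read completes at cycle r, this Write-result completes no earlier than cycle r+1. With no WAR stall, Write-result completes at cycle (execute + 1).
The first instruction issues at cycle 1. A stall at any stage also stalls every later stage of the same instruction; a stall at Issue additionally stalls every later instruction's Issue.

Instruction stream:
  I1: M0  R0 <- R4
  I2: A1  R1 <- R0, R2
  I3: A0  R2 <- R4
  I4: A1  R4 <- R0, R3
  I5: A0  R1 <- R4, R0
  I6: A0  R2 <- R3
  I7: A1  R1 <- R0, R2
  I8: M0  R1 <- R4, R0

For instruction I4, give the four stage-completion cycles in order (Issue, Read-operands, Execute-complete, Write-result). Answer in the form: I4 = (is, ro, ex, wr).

t=1  I1→M0
t=2  I1 RO, I2→A1
t=3  I3→A0
t=4  I3 RO
t=5  I3 EX
t=7  I1 EX
t=8  I1 WR R0
t=9  I2 RO
t=10  I3 WR R2
t=11  I2 EX
t=12  I2 WR R1
t=13  I4→A1
t=14  I4 RO, I5→A0
t=16  I4 EX
t=17  I4 WR R4
t=18  I5 RO
t=19  I5 EX
t=20  I5 WR R1
t=21  I6→A0
t=22  I6 RO, I7→A1
t=23  I6 EX
t=24  I6 WR R2
t=25  I7 RO
t=27  I7 EX
t=28  I7 WR R1
t=29  I8→M0
t=30  I8 RO
t=35  I8 EX
t=36  I8 WR R1

I4 = (13, 14, 16, 17)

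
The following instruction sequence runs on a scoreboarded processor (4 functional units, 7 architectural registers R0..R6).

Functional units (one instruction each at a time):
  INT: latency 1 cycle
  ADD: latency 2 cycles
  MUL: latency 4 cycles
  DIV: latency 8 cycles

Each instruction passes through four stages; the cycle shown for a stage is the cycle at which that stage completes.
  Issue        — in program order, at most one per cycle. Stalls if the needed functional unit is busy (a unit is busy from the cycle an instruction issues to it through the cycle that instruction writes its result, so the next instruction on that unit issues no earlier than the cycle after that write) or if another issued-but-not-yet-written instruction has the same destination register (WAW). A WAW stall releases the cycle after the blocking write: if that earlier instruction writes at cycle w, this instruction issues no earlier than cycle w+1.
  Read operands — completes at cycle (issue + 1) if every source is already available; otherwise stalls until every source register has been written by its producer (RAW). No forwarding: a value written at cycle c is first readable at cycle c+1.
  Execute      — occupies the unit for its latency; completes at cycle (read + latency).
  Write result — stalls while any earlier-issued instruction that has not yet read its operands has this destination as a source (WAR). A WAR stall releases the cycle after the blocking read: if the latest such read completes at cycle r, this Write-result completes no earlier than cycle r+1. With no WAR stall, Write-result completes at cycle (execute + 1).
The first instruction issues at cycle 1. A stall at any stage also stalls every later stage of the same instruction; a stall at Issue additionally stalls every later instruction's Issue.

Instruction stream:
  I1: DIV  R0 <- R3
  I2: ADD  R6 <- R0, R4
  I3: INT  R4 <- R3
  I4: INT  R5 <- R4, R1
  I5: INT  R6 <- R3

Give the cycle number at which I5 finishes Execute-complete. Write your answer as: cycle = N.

t=1  I1 dispatched to DIV
t=2  I1 operands ready, I2 dispatched to ADD
t=3  I3 dispatched to INT
t=4  I3 operands ready
t=5  I3 complete
t=10  I1 complete
t=11  R0←I1
t=12  I2 operands ready
t=13  R4←I3
t=14  I2 complete, I4 dispatched to INT
t=15  R6←I2, I4 operands ready
t=16  I4 complete
t=17  R5←I4
t=18  I5 dispatched to INT
t=19  I5 operands ready
t=20  I5 complete
t=21  R6←I5

cycle = 20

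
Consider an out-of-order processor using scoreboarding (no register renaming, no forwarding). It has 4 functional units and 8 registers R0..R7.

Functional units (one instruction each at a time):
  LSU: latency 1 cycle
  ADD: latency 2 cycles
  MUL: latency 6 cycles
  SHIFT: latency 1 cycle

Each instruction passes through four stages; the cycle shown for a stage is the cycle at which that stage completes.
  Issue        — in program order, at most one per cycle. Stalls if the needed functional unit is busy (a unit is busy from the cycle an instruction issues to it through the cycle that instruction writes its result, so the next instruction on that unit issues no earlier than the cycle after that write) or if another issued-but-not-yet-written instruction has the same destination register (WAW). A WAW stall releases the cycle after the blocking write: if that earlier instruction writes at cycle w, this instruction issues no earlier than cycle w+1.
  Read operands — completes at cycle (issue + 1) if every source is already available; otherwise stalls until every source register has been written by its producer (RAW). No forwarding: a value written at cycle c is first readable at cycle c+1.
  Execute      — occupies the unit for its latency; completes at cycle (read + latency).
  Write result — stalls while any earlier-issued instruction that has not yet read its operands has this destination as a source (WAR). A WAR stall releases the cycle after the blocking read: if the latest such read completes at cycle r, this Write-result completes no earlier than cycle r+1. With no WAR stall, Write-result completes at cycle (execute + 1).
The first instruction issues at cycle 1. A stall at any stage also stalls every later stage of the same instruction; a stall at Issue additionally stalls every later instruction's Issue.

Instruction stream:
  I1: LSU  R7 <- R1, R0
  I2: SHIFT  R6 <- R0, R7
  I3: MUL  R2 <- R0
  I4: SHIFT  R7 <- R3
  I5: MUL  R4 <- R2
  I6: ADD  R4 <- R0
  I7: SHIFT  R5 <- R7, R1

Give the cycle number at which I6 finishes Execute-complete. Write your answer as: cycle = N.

1) issue 1, read 2, done 3, write 4
2) issue 2, read 5, done 6, write 7  <RAW R7: wait I1 write@4>
3) issue 3, read 4, done 10, write 11
4) issue 8, read 9, done 10, write 11  <struct: SHIFT busy until I2 writes@7>
5) issue 12, read 13, done 19, write 20  <struct: MUL busy until I3 writes@11>
6) issue 21, read 22, done 24, write 25  <WAW R4: wait I5 write@20>
7) issue 22, read 23, done 24, write 25

cycle = 24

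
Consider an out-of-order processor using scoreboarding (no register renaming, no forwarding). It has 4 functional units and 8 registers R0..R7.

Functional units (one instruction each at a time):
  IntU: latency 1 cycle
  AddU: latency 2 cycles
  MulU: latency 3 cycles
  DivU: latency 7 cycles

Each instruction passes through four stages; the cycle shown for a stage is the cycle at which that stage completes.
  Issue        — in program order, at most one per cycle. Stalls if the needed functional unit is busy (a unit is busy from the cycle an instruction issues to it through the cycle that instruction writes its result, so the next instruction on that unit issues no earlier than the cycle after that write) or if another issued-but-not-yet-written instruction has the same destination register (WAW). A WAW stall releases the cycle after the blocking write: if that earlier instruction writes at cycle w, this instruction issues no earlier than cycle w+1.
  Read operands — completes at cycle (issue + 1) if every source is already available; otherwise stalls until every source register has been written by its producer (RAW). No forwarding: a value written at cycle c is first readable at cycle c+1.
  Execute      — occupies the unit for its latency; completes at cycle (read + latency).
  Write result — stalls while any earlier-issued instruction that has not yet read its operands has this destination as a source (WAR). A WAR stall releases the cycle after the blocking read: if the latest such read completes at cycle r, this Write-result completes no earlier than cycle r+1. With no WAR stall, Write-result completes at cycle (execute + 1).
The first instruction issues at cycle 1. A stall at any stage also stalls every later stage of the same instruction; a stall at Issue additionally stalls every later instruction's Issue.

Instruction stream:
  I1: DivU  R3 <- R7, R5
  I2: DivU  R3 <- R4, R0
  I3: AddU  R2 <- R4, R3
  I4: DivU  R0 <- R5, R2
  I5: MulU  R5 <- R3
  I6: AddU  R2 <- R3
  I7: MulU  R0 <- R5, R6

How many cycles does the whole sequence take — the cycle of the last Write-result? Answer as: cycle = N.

I1  is:1  ro:2  ex:9  wr:10
I2  is:11  ro:12  ex:19  wr:20  — struct: DivU busy until I1 writes@10
I3  is:12  ro:21  ex:23  wr:24  — RAW R3: wait I2 write@20
I4  is:21  ro:25  ex:32  wr:33  — struct: DivU busy until I2 writes@20, RAW R2: wait I3 write@24
I5  is:22  ro:23  ex:26  wr:27
I6  is:25  ro:26  ex:28  wr:29  — struct: AddU busy until I3 writes@24
I7  is:34  ro:35  ex:38  wr:39  — WAW R0: wait I4 write@33

cycle = 39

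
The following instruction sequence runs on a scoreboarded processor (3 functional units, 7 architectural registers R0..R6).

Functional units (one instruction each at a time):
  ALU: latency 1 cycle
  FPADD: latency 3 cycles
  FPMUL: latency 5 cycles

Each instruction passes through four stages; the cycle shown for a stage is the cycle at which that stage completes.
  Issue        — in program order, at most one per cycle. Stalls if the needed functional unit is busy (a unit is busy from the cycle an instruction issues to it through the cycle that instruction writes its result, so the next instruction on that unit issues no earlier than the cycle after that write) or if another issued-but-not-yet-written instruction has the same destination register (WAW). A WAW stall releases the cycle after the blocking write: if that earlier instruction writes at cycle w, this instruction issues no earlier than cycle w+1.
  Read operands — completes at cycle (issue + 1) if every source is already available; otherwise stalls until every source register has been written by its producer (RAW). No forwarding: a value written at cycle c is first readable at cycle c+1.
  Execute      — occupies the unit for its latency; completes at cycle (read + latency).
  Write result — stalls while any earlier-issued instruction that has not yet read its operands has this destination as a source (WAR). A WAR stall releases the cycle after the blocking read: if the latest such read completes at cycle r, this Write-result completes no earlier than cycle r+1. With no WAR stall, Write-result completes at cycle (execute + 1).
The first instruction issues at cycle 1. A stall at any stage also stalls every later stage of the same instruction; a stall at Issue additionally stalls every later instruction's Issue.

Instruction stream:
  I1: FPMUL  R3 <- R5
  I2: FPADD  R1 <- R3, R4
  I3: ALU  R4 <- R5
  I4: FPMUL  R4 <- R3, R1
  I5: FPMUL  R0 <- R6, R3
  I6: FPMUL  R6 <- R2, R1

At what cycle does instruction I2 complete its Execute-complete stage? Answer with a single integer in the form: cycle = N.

cycle = 12

c1: I1 dispatched to FPMUL
c2: I1 operands ready, I2 dispatched to FPADD
c3: I3 dispatched to ALU
c4: I3 operands ready
c5: I3 complete
c7: I1 complete
c8: R3←I1
c9: I2 operands ready
c10: R4←I3
c11: I4 dispatched to FPMUL
c12: I2 complete
c13: R1←I2
c14: I4 operands ready
c19: I4 complete
c20: R4←I4
c21: I5 dispatched to FPMUL
c22: I5 operands ready
c27: I5 complete
c28: R0←I5
c29: I6 dispatched to FPMUL
c30: I6 operands ready
c35: I6 complete
c36: R6←I6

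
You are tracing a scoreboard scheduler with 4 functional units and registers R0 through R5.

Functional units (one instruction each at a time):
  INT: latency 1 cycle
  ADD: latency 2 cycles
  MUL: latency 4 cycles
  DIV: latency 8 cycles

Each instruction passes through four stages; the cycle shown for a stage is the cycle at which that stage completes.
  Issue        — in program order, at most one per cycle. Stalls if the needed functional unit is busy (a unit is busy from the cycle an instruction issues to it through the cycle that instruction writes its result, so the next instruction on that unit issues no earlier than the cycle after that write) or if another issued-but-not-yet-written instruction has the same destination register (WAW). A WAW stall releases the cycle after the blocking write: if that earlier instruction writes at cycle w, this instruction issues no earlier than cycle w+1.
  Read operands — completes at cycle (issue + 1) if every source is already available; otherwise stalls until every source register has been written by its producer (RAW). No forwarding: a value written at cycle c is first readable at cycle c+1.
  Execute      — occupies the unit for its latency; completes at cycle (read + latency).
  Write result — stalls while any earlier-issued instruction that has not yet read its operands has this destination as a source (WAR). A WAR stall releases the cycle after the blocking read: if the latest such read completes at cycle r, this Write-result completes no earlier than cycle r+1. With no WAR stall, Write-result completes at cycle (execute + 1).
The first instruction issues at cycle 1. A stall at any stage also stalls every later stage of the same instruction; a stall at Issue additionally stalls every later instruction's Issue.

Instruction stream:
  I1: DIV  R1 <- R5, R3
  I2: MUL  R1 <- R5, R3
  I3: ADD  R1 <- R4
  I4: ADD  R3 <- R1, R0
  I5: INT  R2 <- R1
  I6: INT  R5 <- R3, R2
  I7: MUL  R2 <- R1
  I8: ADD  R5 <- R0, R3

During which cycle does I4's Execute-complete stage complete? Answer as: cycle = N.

c1: issue I1 (DIV)
c2: I1 read-ops
c10: I1 finished on DIV
c11: I1→R1
c12: issue I2 (MUL)
c13: I2 read-ops
c17: I2 finished on MUL
c18: I2→R1
c19: issue I3 (ADD)
c20: I3 read-ops
c22: I3 finished on ADD
c23: I3→R1
c24: issue I4 (ADD)
c25: I4 read-ops; issue I5 (INT)
c26: I5 read-ops
c27: I4 finished on ADD; I5 finished on INT
c28: I4→R3; I5→R2
c29: issue I6 (INT)
c30: I6 read-ops; issue I7 (MUL)
c31: I6 finished on INT; I7 read-ops
c32: I6→R5
c33: issue I8 (ADD)
c34: I8 read-ops
c35: I7 finished on MUL
c36: I7→R2; I8 finished on ADD
c37: I8→R5

cycle = 27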